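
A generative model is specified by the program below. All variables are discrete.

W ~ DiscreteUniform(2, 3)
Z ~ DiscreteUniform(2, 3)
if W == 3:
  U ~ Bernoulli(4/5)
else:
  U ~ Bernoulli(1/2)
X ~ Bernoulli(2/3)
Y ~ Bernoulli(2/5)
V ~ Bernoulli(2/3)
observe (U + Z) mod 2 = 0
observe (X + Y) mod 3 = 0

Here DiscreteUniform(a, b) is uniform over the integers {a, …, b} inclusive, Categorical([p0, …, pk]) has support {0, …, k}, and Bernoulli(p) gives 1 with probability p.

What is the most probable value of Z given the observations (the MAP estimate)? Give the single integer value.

argmax_v P(Z = v | obs) = 3

Enumerate traces; 8 have nonzero weight after conditioning:
  (W=2, Z=2, U=0, X=0, Y=0, V=0) weight 1/120
  (W=2, Z=2, U=0, X=0, Y=0, V=1) weight 1/60
  (W=2, Z=3, U=1, X=0, Y=0, V=0) weight 1/120
  (W=2, Z=3, U=1, X=0, Y=0, V=1) weight 1/60
  (W=3, Z=2, U=0, X=0, Y=0, V=0) weight 1/300
  (W=3, Z=2, U=0, X=0, Y=0, V=1) weight 1/150
  (W=3, Z=3, U=1, X=0, Y=0, V=0) weight 1/75
  (W=3, Z=3, U=1, X=0, Y=0, V=1) weight 2/75
Group by Z:
  weight(Z=2) = 7/200
  weight(Z=3) = 13/200
Total weight = 7/200 + 13/200 = 1/10
P(Z=2 | obs) = 7/200 / 1/10 = 7/20
P(Z=3 | obs) = 13/200 / 1/10 = 13/20
argmax = 3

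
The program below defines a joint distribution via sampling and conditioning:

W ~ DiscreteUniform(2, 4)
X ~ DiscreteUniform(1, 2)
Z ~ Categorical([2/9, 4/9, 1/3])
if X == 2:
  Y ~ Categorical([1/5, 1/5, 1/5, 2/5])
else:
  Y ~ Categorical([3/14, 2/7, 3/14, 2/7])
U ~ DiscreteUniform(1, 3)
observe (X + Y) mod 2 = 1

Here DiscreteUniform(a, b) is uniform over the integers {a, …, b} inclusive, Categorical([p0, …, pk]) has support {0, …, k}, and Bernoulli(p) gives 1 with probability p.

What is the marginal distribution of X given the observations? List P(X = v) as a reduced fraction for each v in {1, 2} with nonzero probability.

P(X=1) = 5/12, P(X=2) = 7/12

Enumerate traces; 108 have nonzero weight after conditioning:
  (W=2, X=1, Z=0, Y=0, U=1) weight 1/378
  (W=2, X=1, Z=0, Y=0, U=2) weight 1/378
  (W=2, X=1, Z=0, Y=0, U=3) weight 1/378
  (W=2, X=1, Z=0, Y=2, U=1) weight 1/378
  (W=2, X=1, Z=0, Y=2, U=2) weight 1/378
  (W=2, X=1, Z=0, Y=2, U=3) weight 1/378
  (W=2, X=1, Z=1, Y=0, U=1) weight 1/189
  (W=2, X=1, Z=1, Y=0, U=2) weight 1/189
  (W=2, X=2, Z=0, Y=1, U=1) weight 1/405
  … 99 more
Group by X:
  weight(X=1) = 3/14
  weight(X=2) = 3/10
Total weight = 3/14 + 3/10 = 18/35
P(X=1 | obs) = 3/14 / 18/35 = 5/12
P(X=2 | obs) = 3/10 / 18/35 = 7/12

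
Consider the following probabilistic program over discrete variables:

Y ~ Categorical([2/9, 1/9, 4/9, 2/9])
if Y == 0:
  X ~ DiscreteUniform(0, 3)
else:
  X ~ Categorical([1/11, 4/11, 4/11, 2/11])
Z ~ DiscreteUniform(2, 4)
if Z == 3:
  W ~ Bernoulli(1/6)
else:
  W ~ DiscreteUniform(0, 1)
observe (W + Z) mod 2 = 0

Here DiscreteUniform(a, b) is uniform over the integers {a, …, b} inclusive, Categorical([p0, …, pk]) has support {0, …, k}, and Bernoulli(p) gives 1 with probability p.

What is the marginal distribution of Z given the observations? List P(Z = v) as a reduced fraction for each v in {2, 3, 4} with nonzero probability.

Enumerate traces; 48 have nonzero weight after conditioning:
  (Y=0, X=0, Z=2, W=0) weight 1/108
  (Y=0, X=0, Z=3, W=1) weight 1/324
  (Y=0, X=0, Z=4, W=0) weight 1/108
  (Y=0, X=1, Z=2, W=0) weight 1/108
  (Y=0, X=1, Z=3, W=1) weight 1/324
  (Y=0, X=1, Z=4, W=0) weight 1/108
  (Y=0, X=2, Z=2, W=0) weight 1/108
  (Y=0, X=2, Z=3, W=1) weight 1/324
  … 40 more
Group by Z:
  weight(Z=2) = 1/6
  weight(Z=3) = 1/18
  weight(Z=4) = 1/6
Total weight = 1/6 + 1/18 + 1/6 = 7/18
P(Z=2 | obs) = 1/6 / 7/18 = 3/7
P(Z=3 | obs) = 1/18 / 7/18 = 1/7
P(Z=4 | obs) = 1/6 / 7/18 = 3/7

P(Z=2) = 3/7, P(Z=3) = 1/7, P(Z=4) = 3/7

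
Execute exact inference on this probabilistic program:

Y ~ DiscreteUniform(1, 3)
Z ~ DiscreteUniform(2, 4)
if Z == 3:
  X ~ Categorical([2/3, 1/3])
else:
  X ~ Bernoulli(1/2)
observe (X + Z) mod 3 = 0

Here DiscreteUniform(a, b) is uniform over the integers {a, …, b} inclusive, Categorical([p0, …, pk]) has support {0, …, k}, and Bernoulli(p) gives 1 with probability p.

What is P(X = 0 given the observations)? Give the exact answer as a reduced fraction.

P(X = 0 | obs) = 4/7

Enumerate traces; 6 have nonzero weight after conditioning:
  (Y=1, Z=2, X=1) weight 1/18
  (Y=1, Z=3, X=0) weight 2/27
  (Y=2, Z=2, X=1) weight 1/18
  (Y=2, Z=3, X=0) weight 2/27
  (Y=3, Z=2, X=1) weight 1/18
  (Y=3, Z=3, X=0) weight 2/27
Group by X:
  weight(X=0) = 2/9
  weight(X=1) = 1/6
Total weight = 2/9 + 1/6 = 7/18
P(X=0 | obs) = 2/9 / 7/18 = 4/7
P(X=1 | obs) = 1/6 / 7/18 = 3/7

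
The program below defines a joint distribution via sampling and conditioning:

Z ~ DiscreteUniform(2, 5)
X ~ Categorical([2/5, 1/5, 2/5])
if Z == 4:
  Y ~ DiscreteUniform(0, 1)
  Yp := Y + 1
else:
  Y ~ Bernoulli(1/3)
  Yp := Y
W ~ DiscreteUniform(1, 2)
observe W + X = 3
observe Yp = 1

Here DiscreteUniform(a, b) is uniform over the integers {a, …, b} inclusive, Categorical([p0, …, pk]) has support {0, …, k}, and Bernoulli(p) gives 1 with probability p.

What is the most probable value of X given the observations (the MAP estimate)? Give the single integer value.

Enumerate traces; 8 have nonzero weight after conditioning:
  (Z=2, X=1, Y=1, W=2) weight 1/120
  (Z=2, X=2, Y=1, W=1) weight 1/60
  (Z=3, X=1, Y=1, W=2) weight 1/120
  (Z=3, X=2, Y=1, W=1) weight 1/60
  (Z=4, X=1, Y=0, W=2) weight 1/80
  (Z=4, X=2, Y=0, W=1) weight 1/40
  (Z=5, X=1, Y=1, W=2) weight 1/120
  (Z=5, X=2, Y=1, W=1) weight 1/60
Group by X:
  weight(X=1) = 3/80
  weight(X=2) = 3/40
Total weight = 3/80 + 3/40 = 9/80
P(X=1 | obs) = 3/80 / 9/80 = 1/3
P(X=2 | obs) = 3/40 / 9/80 = 2/3
argmax = 2

argmax_v P(X = v | obs) = 2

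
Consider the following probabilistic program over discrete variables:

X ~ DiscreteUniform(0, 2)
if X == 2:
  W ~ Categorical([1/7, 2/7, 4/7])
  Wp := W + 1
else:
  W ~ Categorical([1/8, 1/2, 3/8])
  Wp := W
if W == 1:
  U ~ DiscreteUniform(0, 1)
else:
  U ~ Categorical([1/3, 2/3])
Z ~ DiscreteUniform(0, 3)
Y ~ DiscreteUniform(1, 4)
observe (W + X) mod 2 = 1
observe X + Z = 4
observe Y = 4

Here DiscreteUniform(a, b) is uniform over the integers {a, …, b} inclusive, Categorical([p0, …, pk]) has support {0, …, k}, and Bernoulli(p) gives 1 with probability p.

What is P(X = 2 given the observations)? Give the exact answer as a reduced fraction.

Enumerate traces; 6 have nonzero weight after conditioning:
  (X=1, W=0, U=0, Z=3, Y=4) weight 1/1152
  (X=1, W=0, U=1, Z=3, Y=4) weight 1/576
  (X=1, W=2, U=0, Z=3, Y=4) weight 1/384
  (X=1, W=2, U=1, Z=3, Y=4) weight 1/192
  (X=2, W=1, U=0, Z=2, Y=4) weight 1/336
  (X=2, W=1, U=1, Z=2, Y=4) weight 1/336
Group by X:
  weight(X=1) = 1/96
  weight(X=2) = 1/168
Total weight = 1/96 + 1/168 = 11/672
P(X=1 | obs) = 1/96 / 11/672 = 7/11
P(X=2 | obs) = 1/168 / 11/672 = 4/11

P(X = 2 | obs) = 4/11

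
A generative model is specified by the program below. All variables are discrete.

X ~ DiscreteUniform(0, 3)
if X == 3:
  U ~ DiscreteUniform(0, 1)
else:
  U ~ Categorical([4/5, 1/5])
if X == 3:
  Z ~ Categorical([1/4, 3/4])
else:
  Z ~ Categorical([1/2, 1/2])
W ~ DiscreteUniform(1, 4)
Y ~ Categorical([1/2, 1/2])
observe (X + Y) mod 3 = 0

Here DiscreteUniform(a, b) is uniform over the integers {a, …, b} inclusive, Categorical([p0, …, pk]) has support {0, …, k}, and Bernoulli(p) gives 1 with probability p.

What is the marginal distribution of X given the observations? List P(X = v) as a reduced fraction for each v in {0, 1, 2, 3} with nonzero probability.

P(X=0) = 1/3, P(X=2) = 1/3, P(X=3) = 1/3

Enumerate traces; 48 have nonzero weight after conditioning:
  (X=0, U=0, Z=0, W=1, Y=0) weight 1/80
  (X=0, U=0, Z=0, W=2, Y=0) weight 1/80
  (X=0, U=0, Z=0, W=3, Y=0) weight 1/80
  (X=0, U=0, Z=0, W=4, Y=0) weight 1/80
  (X=0, U=0, Z=1, W=1, Y=0) weight 1/80
  (X=0, U=0, Z=1, W=2, Y=0) weight 1/80
  (X=0, U=0, Z=1, W=3, Y=0) weight 1/80
  (X=0, U=0, Z=1, W=4, Y=0) weight 1/80
  (X=2, U=0, Z=0, W=1, Y=1) weight 1/80
  (X=3, U=0, Z=0, W=1, Y=0) weight 1/256
  … 38 more
Group by X:
  weight(X=0) = 1/8
  weight(X=2) = 1/8
  weight(X=3) = 1/8
Total weight = 1/8 + 1/8 + 1/8 = 3/8
P(X=0 | obs) = 1/8 / 3/8 = 1/3
P(X=2 | obs) = 1/8 / 3/8 = 1/3
P(X=3 | obs) = 1/8 / 3/8 = 1/3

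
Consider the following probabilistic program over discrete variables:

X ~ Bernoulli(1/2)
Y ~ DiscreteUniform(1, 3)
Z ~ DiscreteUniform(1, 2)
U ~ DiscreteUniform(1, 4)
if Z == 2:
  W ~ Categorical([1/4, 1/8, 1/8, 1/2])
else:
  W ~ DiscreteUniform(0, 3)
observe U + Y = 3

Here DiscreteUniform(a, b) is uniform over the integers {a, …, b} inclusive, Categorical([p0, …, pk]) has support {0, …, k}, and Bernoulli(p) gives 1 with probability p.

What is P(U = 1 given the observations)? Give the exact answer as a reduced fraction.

Enumerate traces; 32 have nonzero weight after conditioning:
  (X=0, Y=1, Z=1, U=2, W=0) weight 1/192
  (X=0, Y=1, Z=1, U=2, W=1) weight 1/192
  (X=0, Y=1, Z=1, U=2, W=2) weight 1/192
  (X=0, Y=1, Z=1, U=2, W=3) weight 1/192
  (X=0, Y=1, Z=2, U=2, W=0) weight 1/192
  (X=0, Y=1, Z=2, U=2, W=1) weight 1/384
  (X=0, Y=1, Z=2, U=2, W=2) weight 1/384
  (X=0, Y=1, Z=2, U=2, W=3) weight 1/96
  (X=0, Y=2, Z=1, U=1, W=0) weight 1/192
  … 23 more
Group by U:
  weight(U=1) = 1/12
  weight(U=2) = 1/12
Total weight = 1/12 + 1/12 = 1/6
P(U=1 | obs) = 1/12 / 1/6 = 1/2
P(U=2 | obs) = 1/12 / 1/6 = 1/2

P(U = 1 | obs) = 1/2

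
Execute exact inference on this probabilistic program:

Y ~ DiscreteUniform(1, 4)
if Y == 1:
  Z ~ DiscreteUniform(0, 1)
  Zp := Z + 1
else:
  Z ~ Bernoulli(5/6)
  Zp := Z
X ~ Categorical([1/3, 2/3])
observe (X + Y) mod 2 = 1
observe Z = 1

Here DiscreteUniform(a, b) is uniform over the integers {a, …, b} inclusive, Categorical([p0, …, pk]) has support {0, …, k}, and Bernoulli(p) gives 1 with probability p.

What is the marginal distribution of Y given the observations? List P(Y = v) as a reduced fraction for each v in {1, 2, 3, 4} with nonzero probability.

Enumerate traces; 4 have nonzero weight after conditioning:
  (Y=1, Z=1, X=0) weight 1/24
  (Y=2, Z=1, X=1) weight 5/36
  (Y=3, Z=1, X=0) weight 5/72
  (Y=4, Z=1, X=1) weight 5/36
Group by Y:
  weight(Y=1) = 1/24
  weight(Y=2) = 5/36
  weight(Y=3) = 5/72
  weight(Y=4) = 5/36
Total weight = 1/24 + 5/36 + 5/72 + 5/36 = 7/18
P(Y=1 | obs) = 1/24 / 7/18 = 3/28
P(Y=2 | obs) = 5/36 / 7/18 = 5/14
P(Y=3 | obs) = 5/72 / 7/18 = 5/28
P(Y=4 | obs) = 5/36 / 7/18 = 5/14

P(Y=1) = 3/28, P(Y=2) = 5/14, P(Y=3) = 5/28, P(Y=4) = 5/14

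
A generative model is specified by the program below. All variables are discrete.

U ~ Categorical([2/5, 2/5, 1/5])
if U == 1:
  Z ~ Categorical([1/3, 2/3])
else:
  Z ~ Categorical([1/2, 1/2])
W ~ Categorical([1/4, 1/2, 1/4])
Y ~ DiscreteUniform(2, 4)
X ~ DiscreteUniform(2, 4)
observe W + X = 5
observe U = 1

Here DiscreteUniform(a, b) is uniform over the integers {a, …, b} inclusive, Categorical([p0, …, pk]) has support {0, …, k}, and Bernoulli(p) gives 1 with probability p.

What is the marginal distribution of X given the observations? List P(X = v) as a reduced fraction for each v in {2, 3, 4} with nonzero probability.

Enumerate traces; 12 have nonzero weight after conditioning:
  (U=1, Z=0, W=1, Y=2, X=4) weight 1/135
  (U=1, Z=0, W=1, Y=3, X=4) weight 1/135
  (U=1, Z=0, W=1, Y=4, X=4) weight 1/135
  (U=1, Z=0, W=2, Y=2, X=3) weight 1/270
  (U=1, Z=0, W=2, Y=3, X=3) weight 1/270
  (U=1, Z=0, W=2, Y=4, X=3) weight 1/270
  (U=1, Z=1, W=1, Y=2, X=4) weight 2/135
  (U=1, Z=1, W=1, Y=3, X=4) weight 2/135
  … 4 more
Group by X:
  weight(X=3) = 1/30
  weight(X=4) = 1/15
Total weight = 1/30 + 1/15 = 1/10
P(X=3 | obs) = 1/30 / 1/10 = 1/3
P(X=4 | obs) = 1/15 / 1/10 = 2/3

P(X=3) = 1/3, P(X=4) = 2/3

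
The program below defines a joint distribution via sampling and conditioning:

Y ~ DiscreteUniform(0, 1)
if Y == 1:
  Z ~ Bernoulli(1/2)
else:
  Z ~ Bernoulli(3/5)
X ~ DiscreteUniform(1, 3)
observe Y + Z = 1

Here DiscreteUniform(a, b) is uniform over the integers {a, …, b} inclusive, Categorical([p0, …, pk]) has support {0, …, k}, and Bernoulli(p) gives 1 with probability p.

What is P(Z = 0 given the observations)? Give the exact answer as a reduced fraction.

P(Z = 0 | obs) = 5/11

Enumerate traces; 6 have nonzero weight after conditioning:
  (Y=0, Z=1, X=1) weight 1/10
  (Y=0, Z=1, X=2) weight 1/10
  (Y=0, Z=1, X=3) weight 1/10
  (Y=1, Z=0, X=1) weight 1/12
  (Y=1, Z=0, X=2) weight 1/12
  (Y=1, Z=0, X=3) weight 1/12
Group by Z:
  weight(Z=0) = 1/4
  weight(Z=1) = 3/10
Total weight = 1/4 + 3/10 = 11/20
P(Z=0 | obs) = 1/4 / 11/20 = 5/11
P(Z=1 | obs) = 3/10 / 11/20 = 6/11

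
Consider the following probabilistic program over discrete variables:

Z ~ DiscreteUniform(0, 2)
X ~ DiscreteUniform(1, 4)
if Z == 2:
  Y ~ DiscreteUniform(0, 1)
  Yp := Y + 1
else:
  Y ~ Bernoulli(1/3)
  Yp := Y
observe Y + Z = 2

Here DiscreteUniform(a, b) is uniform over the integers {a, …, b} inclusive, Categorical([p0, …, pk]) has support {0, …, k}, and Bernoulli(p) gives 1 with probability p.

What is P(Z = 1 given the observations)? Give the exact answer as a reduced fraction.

Enumerate traces; 8 have nonzero weight after conditioning:
  (Z=1, X=1, Y=1) weight 1/36
  (Z=1, X=2, Y=1) weight 1/36
  (Z=1, X=3, Y=1) weight 1/36
  (Z=1, X=4, Y=1) weight 1/36
  (Z=2, X=1, Y=0) weight 1/24
  (Z=2, X=2, Y=0) weight 1/24
  (Z=2, X=3, Y=0) weight 1/24
  (Z=2, X=4, Y=0) weight 1/24
Group by Z:
  weight(Z=1) = 1/9
  weight(Z=2) = 1/6
Total weight = 1/9 + 1/6 = 5/18
P(Z=1 | obs) = 1/9 / 5/18 = 2/5
P(Z=2 | obs) = 1/6 / 5/18 = 3/5

P(Z = 1 | obs) = 2/5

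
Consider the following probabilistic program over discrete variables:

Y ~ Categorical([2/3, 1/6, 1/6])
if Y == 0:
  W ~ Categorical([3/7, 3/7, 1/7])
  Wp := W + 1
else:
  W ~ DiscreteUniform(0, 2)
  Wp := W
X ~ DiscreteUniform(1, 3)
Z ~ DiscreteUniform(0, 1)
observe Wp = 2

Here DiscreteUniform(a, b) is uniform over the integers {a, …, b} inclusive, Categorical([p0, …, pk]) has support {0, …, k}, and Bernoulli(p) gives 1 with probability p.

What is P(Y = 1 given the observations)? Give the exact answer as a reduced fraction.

Enumerate traces; 18 have nonzero weight after conditioning:
  (Y=0, W=1, X=1, Z=0) weight 1/21
  (Y=0, W=1, X=1, Z=1) weight 1/21
  (Y=0, W=1, X=2, Z=0) weight 1/21
  (Y=0, W=1, X=2, Z=1) weight 1/21
  (Y=0, W=1, X=3, Z=0) weight 1/21
  (Y=0, W=1, X=3, Z=1) weight 1/21
  (Y=1, W=2, X=1, Z=0) weight 1/108
  (Y=1, W=2, X=1, Z=1) weight 1/108
  (Y=2, W=2, X=1, Z=0) weight 1/108
  … 9 more
Group by Y:
  weight(Y=0) = 2/7
  weight(Y=1) = 1/18
  weight(Y=2) = 1/18
Total weight = 2/7 + 1/18 + 1/18 = 25/63
P(Y=0 | obs) = 2/7 / 25/63 = 18/25
P(Y=1 | obs) = 1/18 / 25/63 = 7/50
P(Y=2 | obs) = 1/18 / 25/63 = 7/50

P(Y = 1 | obs) = 7/50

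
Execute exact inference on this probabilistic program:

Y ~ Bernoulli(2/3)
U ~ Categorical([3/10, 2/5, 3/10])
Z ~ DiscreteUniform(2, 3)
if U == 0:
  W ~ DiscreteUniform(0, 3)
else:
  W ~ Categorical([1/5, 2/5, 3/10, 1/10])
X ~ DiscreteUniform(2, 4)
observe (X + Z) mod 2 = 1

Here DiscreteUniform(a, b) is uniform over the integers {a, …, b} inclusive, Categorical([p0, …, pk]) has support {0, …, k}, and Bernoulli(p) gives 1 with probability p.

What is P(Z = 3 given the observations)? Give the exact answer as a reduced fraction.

Enumerate traces; 72 have nonzero weight after conditioning:
  (Y=0, U=0, Z=2, W=0, X=3) weight 1/240
  (Y=0, U=0, Z=2, W=1, X=3) weight 1/240
  (Y=0, U=0, Z=2, W=2, X=3) weight 1/240
  (Y=0, U=0, Z=2, W=3, X=3) weight 1/240
  (Y=0, U=0, Z=3, W=0, X=2) weight 1/240
  (Y=0, U=0, Z=3, W=0, X=4) weight 1/240
  (Y=0, U=0, Z=3, W=1, X=2) weight 1/240
  (Y=0, U=0, Z=3, W=1, X=4) weight 1/240
  … 64 more
Group by Z:
  weight(Z=2) = 1/6
  weight(Z=3) = 1/3
Total weight = 1/6 + 1/3 = 1/2
P(Z=2 | obs) = 1/6 / 1/2 = 1/3
P(Z=3 | obs) = 1/3 / 1/2 = 2/3

P(Z = 3 | obs) = 2/3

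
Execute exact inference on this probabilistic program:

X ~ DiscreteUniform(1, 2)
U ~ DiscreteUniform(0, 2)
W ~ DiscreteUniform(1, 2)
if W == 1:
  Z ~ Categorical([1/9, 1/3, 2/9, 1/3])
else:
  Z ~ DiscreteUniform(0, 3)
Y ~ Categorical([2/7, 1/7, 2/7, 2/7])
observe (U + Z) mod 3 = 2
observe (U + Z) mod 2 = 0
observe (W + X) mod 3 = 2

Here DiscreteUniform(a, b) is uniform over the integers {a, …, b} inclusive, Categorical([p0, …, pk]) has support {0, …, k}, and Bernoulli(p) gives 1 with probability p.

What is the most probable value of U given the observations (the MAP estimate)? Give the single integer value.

Enumerate traces; 12 have nonzero weight after conditioning:
  (X=1, U=0, W=1, Z=2, Y=0) weight 1/189
  (X=1, U=0, W=1, Z=2, Y=1) weight 1/378
  (X=1, U=0, W=1, Z=2, Y=2) weight 1/189
  (X=1, U=0, W=1, Z=2, Y=3) weight 1/189
  (X=1, U=1, W=1, Z=1, Y=0) weight 1/126
  (X=1, U=1, W=1, Z=1, Y=1) weight 1/252
  (X=1, U=1, W=1, Z=1, Y=2) weight 1/126
  (X=1, U=1, W=1, Z=1, Y=3) weight 1/126
  (X=1, U=2, W=1, Z=0, Y=0) weight 1/378
  … 3 more
Group by U:
  weight(U=0) = 1/54
  weight(U=1) = 1/36
  weight(U=2) = 1/108
Total weight = 1/54 + 1/36 + 1/108 = 1/18
P(U=0 | obs) = 1/54 / 1/18 = 1/3
P(U=1 | obs) = 1/36 / 1/18 = 1/2
P(U=2 | obs) = 1/108 / 1/18 = 1/6
argmax = 1

argmax_v P(U = v | obs) = 1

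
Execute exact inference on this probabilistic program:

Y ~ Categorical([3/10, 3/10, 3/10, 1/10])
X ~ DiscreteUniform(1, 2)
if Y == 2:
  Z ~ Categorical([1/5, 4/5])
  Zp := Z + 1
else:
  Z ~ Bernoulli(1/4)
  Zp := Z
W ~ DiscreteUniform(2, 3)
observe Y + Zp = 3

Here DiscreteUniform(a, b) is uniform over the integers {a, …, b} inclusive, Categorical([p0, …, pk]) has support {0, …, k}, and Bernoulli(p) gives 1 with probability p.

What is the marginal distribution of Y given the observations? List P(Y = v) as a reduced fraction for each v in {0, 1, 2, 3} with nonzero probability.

P(Y=2) = 4/9, P(Y=3) = 5/9

Enumerate traces; 8 have nonzero weight after conditioning:
  (Y=2, X=1, Z=0, W=2) weight 3/200
  (Y=2, X=1, Z=0, W=3) weight 3/200
  (Y=2, X=2, Z=0, W=2) weight 3/200
  (Y=2, X=2, Z=0, W=3) weight 3/200
  (Y=3, X=1, Z=0, W=2) weight 3/160
  (Y=3, X=1, Z=0, W=3) weight 3/160
  (Y=3, X=2, Z=0, W=2) weight 3/160
  (Y=3, X=2, Z=0, W=3) weight 3/160
Group by Y:
  weight(Y=2) = 3/50
  weight(Y=3) = 3/40
Total weight = 3/50 + 3/40 = 27/200
P(Y=2 | obs) = 3/50 / 27/200 = 4/9
P(Y=3 | obs) = 3/40 / 27/200 = 5/9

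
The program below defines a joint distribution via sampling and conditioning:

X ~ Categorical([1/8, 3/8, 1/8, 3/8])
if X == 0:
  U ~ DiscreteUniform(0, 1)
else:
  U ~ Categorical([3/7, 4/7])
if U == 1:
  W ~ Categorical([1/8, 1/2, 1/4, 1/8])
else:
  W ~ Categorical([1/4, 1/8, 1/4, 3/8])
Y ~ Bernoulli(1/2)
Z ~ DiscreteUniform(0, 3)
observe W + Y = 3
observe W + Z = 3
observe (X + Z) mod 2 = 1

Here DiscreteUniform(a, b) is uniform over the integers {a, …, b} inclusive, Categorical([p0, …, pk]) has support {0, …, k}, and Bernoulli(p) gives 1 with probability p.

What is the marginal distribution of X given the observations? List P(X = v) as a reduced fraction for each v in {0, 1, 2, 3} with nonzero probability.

P(X=0) = 7/53, P(X=1) = 39/106, P(X=2) = 7/53, P(X=3) = 39/106

Enumerate traces; 8 have nonzero weight after conditioning:
  (X=0, U=0, W=2, Y=1, Z=1) weight 1/512
  (X=0, U=1, W=2, Y=1, Z=1) weight 1/512
  (X=1, U=0, W=3, Y=0, Z=0) weight 27/3584
  (X=1, U=1, W=3, Y=0, Z=0) weight 3/896
  (X=2, U=0, W=2, Y=1, Z=1) weight 3/1792
  (X=2, U=1, W=2, Y=1, Z=1) weight 1/448
  (X=3, U=0, W=3, Y=0, Z=0) weight 27/3584
  (X=3, U=1, W=3, Y=0, Z=0) weight 3/896
Group by X:
  weight(X=0) = 1/256
  weight(X=1) = 39/3584
  weight(X=2) = 1/256
  weight(X=3) = 39/3584
Total weight = 1/256 + 39/3584 + 1/256 + 39/3584 = 53/1792
P(X=0 | obs) = 1/256 / 53/1792 = 7/53
P(X=1 | obs) = 39/3584 / 53/1792 = 39/106
P(X=2 | obs) = 1/256 / 53/1792 = 7/53
P(X=3 | obs) = 39/3584 / 53/1792 = 39/106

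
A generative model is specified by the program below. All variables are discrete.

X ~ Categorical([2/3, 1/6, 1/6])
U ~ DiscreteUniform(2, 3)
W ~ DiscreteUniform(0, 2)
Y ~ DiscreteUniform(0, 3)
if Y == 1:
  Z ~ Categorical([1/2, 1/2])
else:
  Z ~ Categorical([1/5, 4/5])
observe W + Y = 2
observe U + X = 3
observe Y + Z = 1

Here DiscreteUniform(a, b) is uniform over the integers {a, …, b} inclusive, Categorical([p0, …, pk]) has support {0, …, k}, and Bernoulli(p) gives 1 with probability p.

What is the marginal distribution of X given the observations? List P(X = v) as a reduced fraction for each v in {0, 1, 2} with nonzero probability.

Enumerate traces; 4 have nonzero weight after conditioning:
  (X=0, U=3, W=1, Y=1, Z=0) weight 1/72
  (X=0, U=3, W=2, Y=0, Z=1) weight 1/45
  (X=1, U=2, W=1, Y=1, Z=0) weight 1/288
  (X=1, U=2, W=2, Y=0, Z=1) weight 1/180
Group by X:
  weight(X=0) = 13/360
  weight(X=1) = 13/1440
Total weight = 13/360 + 13/1440 = 13/288
P(X=0 | obs) = 13/360 / 13/288 = 4/5
P(X=1 | obs) = 13/1440 / 13/288 = 1/5

P(X=0) = 4/5, P(X=1) = 1/5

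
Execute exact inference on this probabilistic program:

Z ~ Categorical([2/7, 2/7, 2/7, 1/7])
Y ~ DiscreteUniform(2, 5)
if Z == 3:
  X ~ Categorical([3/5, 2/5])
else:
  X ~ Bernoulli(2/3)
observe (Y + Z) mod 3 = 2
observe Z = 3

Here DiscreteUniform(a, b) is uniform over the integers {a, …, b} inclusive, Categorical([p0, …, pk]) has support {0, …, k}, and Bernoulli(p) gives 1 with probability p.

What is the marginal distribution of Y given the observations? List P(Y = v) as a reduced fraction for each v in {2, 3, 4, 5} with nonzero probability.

Enumerate traces; 4 have nonzero weight after conditioning:
  (Z=3, Y=2, X=0) weight 3/140
  (Z=3, Y=2, X=1) weight 1/70
  (Z=3, Y=5, X=0) weight 3/140
  (Z=3, Y=5, X=1) weight 1/70
Group by Y:
  weight(Y=2) = 1/28
  weight(Y=5) = 1/28
Total weight = 1/28 + 1/28 = 1/14
P(Y=2 | obs) = 1/28 / 1/14 = 1/2
P(Y=5 | obs) = 1/28 / 1/14 = 1/2

P(Y=2) = 1/2, P(Y=5) = 1/2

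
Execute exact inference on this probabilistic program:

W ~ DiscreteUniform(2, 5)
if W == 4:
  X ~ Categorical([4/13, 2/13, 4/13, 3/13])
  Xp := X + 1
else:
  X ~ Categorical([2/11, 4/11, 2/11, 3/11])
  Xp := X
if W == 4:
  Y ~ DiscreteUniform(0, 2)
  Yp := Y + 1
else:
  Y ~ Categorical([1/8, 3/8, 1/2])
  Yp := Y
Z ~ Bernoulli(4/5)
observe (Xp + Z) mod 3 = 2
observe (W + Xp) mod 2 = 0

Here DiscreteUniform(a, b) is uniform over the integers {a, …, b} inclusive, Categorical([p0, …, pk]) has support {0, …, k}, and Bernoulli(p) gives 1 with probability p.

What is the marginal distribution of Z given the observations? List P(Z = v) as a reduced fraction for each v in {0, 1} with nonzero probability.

P(Z=0) = 12/149, P(Z=1) = 137/149

Enumerate traces; 15 have nonzero weight after conditioning:
  (W=2, X=2, Y=0, Z=0) weight 1/880
  (W=2, X=2, Y=1, Z=0) weight 3/880
  (W=2, X=2, Y=2, Z=0) weight 1/220
  (W=3, X=1, Y=0, Z=1) weight 1/110
  (W=3, X=1, Y=1, Z=1) weight 3/110
  (W=3, X=1, Y=2, Z=1) weight 2/55
  (W=4, X=1, Y=0, Z=0) weight 1/390
  (W=4, X=1, Y=1, Z=0) weight 1/390
  … 7 more
Group by Z:
  weight(Z=0) = 12/715
  weight(Z=1) = 137/715
Total weight = 12/715 + 137/715 = 149/715
P(Z=0 | obs) = 12/715 / 149/715 = 12/149
P(Z=1 | obs) = 137/715 / 149/715 = 137/149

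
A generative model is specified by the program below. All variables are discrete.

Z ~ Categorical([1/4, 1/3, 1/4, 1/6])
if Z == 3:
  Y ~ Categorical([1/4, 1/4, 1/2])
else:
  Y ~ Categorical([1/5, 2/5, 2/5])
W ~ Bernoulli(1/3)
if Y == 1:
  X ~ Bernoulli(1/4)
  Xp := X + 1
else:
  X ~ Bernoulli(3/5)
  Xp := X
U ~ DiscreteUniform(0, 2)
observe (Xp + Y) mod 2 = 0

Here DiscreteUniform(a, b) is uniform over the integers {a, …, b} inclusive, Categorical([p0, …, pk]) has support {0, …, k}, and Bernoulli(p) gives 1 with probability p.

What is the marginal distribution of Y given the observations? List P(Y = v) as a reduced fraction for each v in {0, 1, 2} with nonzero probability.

Enumerate traces; 72 have nonzero weight after conditioning:
  (Z=0, Y=0, W=0, X=0, U=0) weight 1/225
  (Z=0, Y=0, W=0, X=0, U=1) weight 1/225
  (Z=0, Y=0, W=0, X=0, U=2) weight 1/225
  (Z=0, Y=0, W=1, X=0, U=0) weight 1/450
  (Z=0, Y=0, W=1, X=0, U=1) weight 1/450
  (Z=0, Y=0, W=1, X=0, U=2) weight 1/450
  (Z=0, Y=1, W=0, X=0, U=0) weight 1/60
  (Z=0, Y=1, W=0, X=0, U=1) weight 1/60
  (Z=0, Y=2, W=0, X=0, U=0) weight 2/225
  … 63 more
Group by Y:
  weight(Y=0) = 1/12
  weight(Y=1) = 9/32
  weight(Y=2) = 1/6
Total weight = 1/12 + 9/32 + 1/6 = 17/32
P(Y=0 | obs) = 1/12 / 17/32 = 8/51
P(Y=1 | obs) = 9/32 / 17/32 = 9/17
P(Y=2 | obs) = 1/6 / 17/32 = 16/51

P(Y=0) = 8/51, P(Y=1) = 9/17, P(Y=2) = 16/51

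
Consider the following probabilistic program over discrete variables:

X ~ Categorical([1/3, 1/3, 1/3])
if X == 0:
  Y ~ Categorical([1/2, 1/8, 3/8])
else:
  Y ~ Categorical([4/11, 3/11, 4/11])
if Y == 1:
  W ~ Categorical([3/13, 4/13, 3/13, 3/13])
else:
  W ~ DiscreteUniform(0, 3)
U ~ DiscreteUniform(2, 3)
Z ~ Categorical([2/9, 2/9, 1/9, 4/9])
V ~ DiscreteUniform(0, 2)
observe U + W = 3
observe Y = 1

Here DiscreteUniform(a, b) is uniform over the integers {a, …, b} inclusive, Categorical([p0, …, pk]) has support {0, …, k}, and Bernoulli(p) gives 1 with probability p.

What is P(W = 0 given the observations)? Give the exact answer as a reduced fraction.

Enumerate traces; 72 have nonzero weight after conditioning:
  (X=0, Y=1, W=0, U=3, Z=0, V=0) weight 1/2808
  (X=0, Y=1, W=0, U=3, Z=0, V=1) weight 1/2808
  (X=0, Y=1, W=0, U=3, Z=0, V=2) weight 1/2808
  (X=0, Y=1, W=0, U=3, Z=1, V=0) weight 1/2808
  (X=0, Y=1, W=0, U=3, Z=1, V=1) weight 1/2808
  (X=0, Y=1, W=0, U=3, Z=1, V=2) weight 1/2808
  (X=0, Y=1, W=0, U=3, Z=2, V=0) weight 1/5616
  (X=0, Y=1, W=0, U=3, Z=2, V=1) weight 1/5616
  (X=0, Y=1, W=1, U=2, Z=0, V=0) weight 1/2106
  … 63 more
Group by W:
  weight(W=0) = 59/2288
  weight(W=1) = 59/1716
Total weight = 59/2288 + 59/1716 = 413/6864
P(W=0 | obs) = 59/2288 / 413/6864 = 3/7
P(W=1 | obs) = 59/1716 / 413/6864 = 4/7

P(W = 0 | obs) = 3/7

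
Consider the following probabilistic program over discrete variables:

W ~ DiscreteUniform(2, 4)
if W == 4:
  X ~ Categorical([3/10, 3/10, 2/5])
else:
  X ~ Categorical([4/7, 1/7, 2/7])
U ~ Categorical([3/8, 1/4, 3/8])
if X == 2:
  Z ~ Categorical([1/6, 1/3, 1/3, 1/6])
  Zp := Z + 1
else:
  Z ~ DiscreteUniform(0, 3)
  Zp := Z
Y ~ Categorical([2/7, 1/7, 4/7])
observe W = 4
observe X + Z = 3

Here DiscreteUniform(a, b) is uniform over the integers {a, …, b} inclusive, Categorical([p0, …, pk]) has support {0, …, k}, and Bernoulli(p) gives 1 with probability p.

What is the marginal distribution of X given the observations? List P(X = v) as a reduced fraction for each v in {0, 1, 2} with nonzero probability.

Enumerate traces; 27 have nonzero weight after conditioning:
  (W=4, X=0, U=0, Z=3, Y=0) weight 3/1120
  (W=4, X=0, U=0, Z=3, Y=1) weight 3/2240
  (W=4, X=0, U=0, Z=3, Y=2) weight 3/560
  (W=4, X=0, U=1, Z=3, Y=0) weight 1/560
  (W=4, X=0, U=1, Z=3, Y=1) weight 1/1120
  (W=4, X=0, U=1, Z=3, Y=2) weight 1/280
  (W=4, X=0, U=2, Z=3, Y=0) weight 3/1120
  (W=4, X=0, U=2, Z=3, Y=1) weight 3/2240
  (W=4, X=1, U=0, Z=2, Y=0) weight 3/1120
  (W=4, X=2, U=0, Z=1, Y=0) weight 1/210
  … 17 more
Group by X:
  weight(X=0) = 1/40
  weight(X=1) = 1/40
  weight(X=2) = 2/45
Total weight = 1/40 + 1/40 + 2/45 = 17/180
P(X=0 | obs) = 1/40 / 17/180 = 9/34
P(X=1 | obs) = 1/40 / 17/180 = 9/34
P(X=2 | obs) = 2/45 / 17/180 = 8/17

P(X=0) = 9/34, P(X=1) = 9/34, P(X=2) = 8/17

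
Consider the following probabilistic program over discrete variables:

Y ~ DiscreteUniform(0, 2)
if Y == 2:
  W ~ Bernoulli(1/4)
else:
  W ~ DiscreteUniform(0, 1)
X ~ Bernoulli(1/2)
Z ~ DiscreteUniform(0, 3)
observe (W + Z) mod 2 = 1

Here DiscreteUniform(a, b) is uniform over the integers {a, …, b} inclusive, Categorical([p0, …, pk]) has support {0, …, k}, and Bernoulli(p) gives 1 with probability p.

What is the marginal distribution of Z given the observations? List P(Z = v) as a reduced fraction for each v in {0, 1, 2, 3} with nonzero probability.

Enumerate traces; 24 have nonzero weight after conditioning:
  (Y=0, W=0, X=0, Z=1) weight 1/48
  (Y=0, W=0, X=0, Z=3) weight 1/48
  (Y=0, W=0, X=1, Z=1) weight 1/48
  (Y=0, W=0, X=1, Z=3) weight 1/48
  (Y=0, W=1, X=0, Z=0) weight 1/48
  (Y=0, W=1, X=0, Z=2) weight 1/48
  (Y=0, W=1, X=1, Z=0) weight 1/48
  (Y=0, W=1, X=1, Z=2) weight 1/48
  … 16 more
Group by Z:
  weight(Z=0) = 5/48
  weight(Z=1) = 7/48
  weight(Z=2) = 5/48
  weight(Z=3) = 7/48
Total weight = 5/48 + 7/48 + 5/48 + 7/48 = 1/2
P(Z=0 | obs) = 5/48 / 1/2 = 5/24
P(Z=1 | obs) = 7/48 / 1/2 = 7/24
P(Z=2 | obs) = 5/48 / 1/2 = 5/24
P(Z=3 | obs) = 7/48 / 1/2 = 7/24

P(Z=0) = 5/24, P(Z=1) = 7/24, P(Z=2) = 5/24, P(Z=3) = 7/24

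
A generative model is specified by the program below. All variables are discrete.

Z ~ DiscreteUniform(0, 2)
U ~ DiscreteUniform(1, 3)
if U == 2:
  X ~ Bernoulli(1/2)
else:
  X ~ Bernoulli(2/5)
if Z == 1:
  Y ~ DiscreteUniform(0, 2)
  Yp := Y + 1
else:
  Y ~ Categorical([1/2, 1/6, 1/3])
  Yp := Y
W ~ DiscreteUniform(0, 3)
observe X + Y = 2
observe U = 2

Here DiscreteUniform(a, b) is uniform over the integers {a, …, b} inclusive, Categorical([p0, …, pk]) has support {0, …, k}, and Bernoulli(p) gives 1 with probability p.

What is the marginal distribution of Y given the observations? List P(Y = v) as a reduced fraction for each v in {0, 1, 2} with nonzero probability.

P(Y=1) = 2/5, P(Y=2) = 3/5

Enumerate traces; 24 have nonzero weight after conditioning:
  (Z=0, U=2, X=0, Y=2, W=0) weight 1/216
  (Z=0, U=2, X=0, Y=2, W=1) weight 1/216
  (Z=0, U=2, X=0, Y=2, W=2) weight 1/216
  (Z=0, U=2, X=0, Y=2, W=3) weight 1/216
  (Z=0, U=2, X=1, Y=1, W=0) weight 1/432
  (Z=0, U=2, X=1, Y=1, W=1) weight 1/432
  (Z=0, U=2, X=1, Y=1, W=2) weight 1/432
  (Z=0, U=2, X=1, Y=1, W=3) weight 1/432
  … 16 more
Group by Y:
  weight(Y=1) = 1/27
  weight(Y=2) = 1/18
Total weight = 1/27 + 1/18 = 5/54
P(Y=1 | obs) = 1/27 / 5/54 = 2/5
P(Y=2 | obs) = 1/18 / 5/54 = 3/5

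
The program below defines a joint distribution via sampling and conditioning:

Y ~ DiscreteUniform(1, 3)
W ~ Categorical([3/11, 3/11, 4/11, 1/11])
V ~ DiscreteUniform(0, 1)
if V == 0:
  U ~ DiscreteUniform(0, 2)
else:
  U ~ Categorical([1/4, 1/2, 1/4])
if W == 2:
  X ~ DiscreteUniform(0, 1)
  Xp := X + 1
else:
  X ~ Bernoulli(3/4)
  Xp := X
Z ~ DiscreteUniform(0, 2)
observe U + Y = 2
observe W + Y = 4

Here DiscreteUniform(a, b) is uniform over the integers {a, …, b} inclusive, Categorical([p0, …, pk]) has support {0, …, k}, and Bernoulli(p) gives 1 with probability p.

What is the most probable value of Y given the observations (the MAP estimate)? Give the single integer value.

Enumerate traces; 24 have nonzero weight after conditioning:
  (Y=1, W=3, V=0, U=1, X=0, Z=0) weight 1/2376
  (Y=1, W=3, V=0, U=1, X=0, Z=1) weight 1/2376
  (Y=1, W=3, V=0, U=1, X=0, Z=2) weight 1/2376
  (Y=1, W=3, V=0, U=1, X=1, Z=0) weight 1/792
  (Y=1, W=3, V=0, U=1, X=1, Z=1) weight 1/792
  (Y=1, W=3, V=0, U=1, X=1, Z=2) weight 1/792
  (Y=1, W=3, V=1, U=1, X=0, Z=0) weight 1/1584
  (Y=1, W=3, V=1, U=1, X=0, Z=1) weight 1/1584
  (Y=2, W=2, V=0, U=0, X=0, Z=0) weight 1/297
  … 15 more
Group by Y:
  weight(Y=1) = 5/396
  weight(Y=2) = 7/198
Total weight = 5/396 + 7/198 = 19/396
P(Y=1 | obs) = 5/396 / 19/396 = 5/19
P(Y=2 | obs) = 7/198 / 19/396 = 14/19
argmax = 2

argmax_v P(Y = v | obs) = 2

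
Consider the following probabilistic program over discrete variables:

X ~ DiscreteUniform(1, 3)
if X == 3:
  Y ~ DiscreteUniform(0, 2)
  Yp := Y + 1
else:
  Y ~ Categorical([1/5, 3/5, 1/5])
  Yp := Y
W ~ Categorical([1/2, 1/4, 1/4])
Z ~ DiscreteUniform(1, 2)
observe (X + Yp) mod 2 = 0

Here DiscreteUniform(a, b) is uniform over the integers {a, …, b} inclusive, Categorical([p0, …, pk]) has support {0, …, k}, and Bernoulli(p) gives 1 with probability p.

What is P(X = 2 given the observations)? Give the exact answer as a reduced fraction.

P(X = 2 | obs) = 6/25

Enumerate traces; 30 have nonzero weight after conditioning:
  (X=1, Y=1, W=0, Z=1) weight 1/20
  (X=1, Y=1, W=0, Z=2) weight 1/20
  (X=1, Y=1, W=1, Z=1) weight 1/40
  (X=1, Y=1, W=1, Z=2) weight 1/40
  (X=1, Y=1, W=2, Z=1) weight 1/40
  (X=1, Y=1, W=2, Z=2) weight 1/40
  (X=2, Y=0, W=0, Z=1) weight 1/60
  (X=2, Y=0, W=0, Z=2) weight 1/60
  (X=3, Y=0, W=0, Z=1) weight 1/36
  … 21 more
Group by X:
  weight(X=1) = 1/5
  weight(X=2) = 2/15
  weight(X=3) = 2/9
Total weight = 1/5 + 2/15 + 2/9 = 5/9
P(X=1 | obs) = 1/5 / 5/9 = 9/25
P(X=2 | obs) = 2/15 / 5/9 = 6/25
P(X=3 | obs) = 2/9 / 5/9 = 2/5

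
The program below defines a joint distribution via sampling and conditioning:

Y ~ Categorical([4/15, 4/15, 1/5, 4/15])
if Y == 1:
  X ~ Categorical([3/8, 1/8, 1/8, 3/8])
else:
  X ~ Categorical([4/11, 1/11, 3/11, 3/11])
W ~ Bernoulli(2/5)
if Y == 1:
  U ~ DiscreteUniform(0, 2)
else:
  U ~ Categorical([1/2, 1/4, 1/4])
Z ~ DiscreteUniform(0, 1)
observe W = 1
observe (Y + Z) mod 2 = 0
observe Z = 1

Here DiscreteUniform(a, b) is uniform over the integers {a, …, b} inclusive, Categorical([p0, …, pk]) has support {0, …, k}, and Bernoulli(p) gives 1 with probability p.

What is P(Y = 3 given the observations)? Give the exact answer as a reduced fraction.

Enumerate traces; 24 have nonzero weight after conditioning:
  (Y=1, X=0, W=1, U=0, Z=1) weight 1/150
  (Y=1, X=0, W=1, U=1, Z=1) weight 1/150
  (Y=1, X=0, W=1, U=2, Z=1) weight 1/150
  (Y=1, X=1, W=1, U=0, Z=1) weight 1/450
  (Y=1, X=1, W=1, U=1, Z=1) weight 1/450
  (Y=1, X=1, W=1, U=2, Z=1) weight 1/450
  (Y=1, X=2, W=1, U=0, Z=1) weight 1/450
  (Y=1, X=2, W=1, U=1, Z=1) weight 1/450
  (Y=3, X=0, W=1, U=0, Z=1) weight 8/825
  … 15 more
Group by Y:
  weight(Y=1) = 4/75
  weight(Y=3) = 4/75
Total weight = 4/75 + 4/75 = 8/75
P(Y=1 | obs) = 4/75 / 8/75 = 1/2
P(Y=3 | obs) = 4/75 / 8/75 = 1/2

P(Y = 3 | obs) = 1/2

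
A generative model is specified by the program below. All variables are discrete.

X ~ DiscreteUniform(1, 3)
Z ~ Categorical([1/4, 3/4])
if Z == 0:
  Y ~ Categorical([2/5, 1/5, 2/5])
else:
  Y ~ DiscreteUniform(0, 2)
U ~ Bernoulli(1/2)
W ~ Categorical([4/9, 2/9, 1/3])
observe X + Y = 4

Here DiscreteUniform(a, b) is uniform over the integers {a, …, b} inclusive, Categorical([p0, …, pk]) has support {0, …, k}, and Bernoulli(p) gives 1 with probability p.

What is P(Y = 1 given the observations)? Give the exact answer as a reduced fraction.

Enumerate traces; 24 have nonzero weight after conditioning:
  (X=2, Z=0, Y=2, U=0, W=0) weight 1/135
  (X=2, Z=0, Y=2, U=0, W=1) weight 1/270
  (X=2, Z=0, Y=2, U=0, W=2) weight 1/180
  (X=2, Z=0, Y=2, U=1, W=0) weight 1/135
  (X=2, Z=0, Y=2, U=1, W=1) weight 1/270
  (X=2, Z=0, Y=2, U=1, W=2) weight 1/180
  (X=2, Z=1, Y=2, U=0, W=0) weight 1/54
  (X=2, Z=1, Y=2, U=0, W=1) weight 1/108
  (X=3, Z=0, Y=1, U=0, W=0) weight 1/270
  … 15 more
Group by Y:
  weight(Y=1) = 1/10
  weight(Y=2) = 7/60
Total weight = 1/10 + 7/60 = 13/60
P(Y=1 | obs) = 1/10 / 13/60 = 6/13
P(Y=2 | obs) = 7/60 / 13/60 = 7/13

P(Y = 1 | obs) = 6/13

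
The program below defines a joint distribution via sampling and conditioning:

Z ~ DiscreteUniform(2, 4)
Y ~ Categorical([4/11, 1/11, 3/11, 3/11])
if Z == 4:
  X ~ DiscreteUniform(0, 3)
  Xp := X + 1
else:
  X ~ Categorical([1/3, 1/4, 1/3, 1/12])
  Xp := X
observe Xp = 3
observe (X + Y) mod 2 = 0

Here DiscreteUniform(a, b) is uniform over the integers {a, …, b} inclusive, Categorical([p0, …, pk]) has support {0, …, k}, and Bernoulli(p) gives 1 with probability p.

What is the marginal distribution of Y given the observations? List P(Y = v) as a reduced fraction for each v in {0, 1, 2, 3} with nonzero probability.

Enumerate traces; 6 have nonzero weight after conditioning:
  (Z=2, Y=1, X=3) weight 1/396
  (Z=2, Y=3, X=3) weight 1/132
  (Z=3, Y=1, X=3) weight 1/396
  (Z=3, Y=3, X=3) weight 1/132
  (Z=4, Y=0, X=2) weight 1/33
  (Z=4, Y=2, X=2) weight 1/44
Group by Y:
  weight(Y=0) = 1/33
  weight(Y=1) = 1/198
  weight(Y=2) = 1/44
  weight(Y=3) = 1/66
Total weight = 1/33 + 1/198 + 1/44 + 1/66 = 29/396
P(Y=0 | obs) = 1/33 / 29/396 = 12/29
P(Y=1 | obs) = 1/198 / 29/396 = 2/29
P(Y=2 | obs) = 1/44 / 29/396 = 9/29
P(Y=3 | obs) = 1/66 / 29/396 = 6/29

P(Y=0) = 12/29, P(Y=1) = 2/29, P(Y=2) = 9/29, P(Y=3) = 6/29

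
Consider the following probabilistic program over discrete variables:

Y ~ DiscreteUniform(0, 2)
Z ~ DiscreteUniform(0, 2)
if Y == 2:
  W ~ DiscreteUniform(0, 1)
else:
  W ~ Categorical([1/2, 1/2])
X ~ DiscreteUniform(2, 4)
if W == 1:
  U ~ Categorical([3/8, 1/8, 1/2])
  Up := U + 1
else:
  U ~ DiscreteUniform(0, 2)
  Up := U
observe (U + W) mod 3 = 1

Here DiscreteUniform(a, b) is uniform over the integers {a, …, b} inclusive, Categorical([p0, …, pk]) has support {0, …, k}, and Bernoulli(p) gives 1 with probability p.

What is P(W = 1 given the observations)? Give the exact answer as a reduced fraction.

Enumerate traces; 54 have nonzero weight after conditioning:
  (Y=0, Z=0, W=0, X=2, U=1) weight 1/162
  (Y=0, Z=0, W=0, X=3, U=1) weight 1/162
  (Y=0, Z=0, W=0, X=4, U=1) weight 1/162
  (Y=0, Z=0, W=1, X=2, U=0) weight 1/144
  (Y=0, Z=0, W=1, X=3, U=0) weight 1/144
  (Y=0, Z=0, W=1, X=4, U=0) weight 1/144
  (Y=0, Z=1, W=0, X=2, U=1) weight 1/162
  (Y=0, Z=1, W=0, X=3, U=1) weight 1/162
  … 46 more
Group by W:
  weight(W=0) = 1/6
  weight(W=1) = 3/16
Total weight = 1/6 + 3/16 = 17/48
P(W=0 | obs) = 1/6 / 17/48 = 8/17
P(W=1 | obs) = 3/16 / 17/48 = 9/17

P(W = 1 | obs) = 9/17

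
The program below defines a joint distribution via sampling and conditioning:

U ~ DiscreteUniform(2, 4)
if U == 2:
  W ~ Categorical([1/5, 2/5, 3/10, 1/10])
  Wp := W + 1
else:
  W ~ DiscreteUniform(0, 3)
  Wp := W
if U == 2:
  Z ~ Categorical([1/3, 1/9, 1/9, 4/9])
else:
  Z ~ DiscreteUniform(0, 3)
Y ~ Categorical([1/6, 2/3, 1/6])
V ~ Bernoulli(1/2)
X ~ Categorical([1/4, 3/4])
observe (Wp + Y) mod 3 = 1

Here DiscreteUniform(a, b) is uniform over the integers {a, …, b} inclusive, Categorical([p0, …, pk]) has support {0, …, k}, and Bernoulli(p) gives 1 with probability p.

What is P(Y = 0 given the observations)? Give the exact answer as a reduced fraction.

P(Y = 0 | obs) = 8/69

Enumerate traces; 192 have nonzero weight after conditioning:
  (U=2, W=0, Z=0, Y=0, V=0, X=0) weight 1/2160
  (U=2, W=0, Z=0, Y=0, V=0, X=1) weight 1/720
  (U=2, W=0, Z=0, Y=0, V=1, X=0) weight 1/2160
  (U=2, W=0, Z=0, Y=0, V=1, X=1) weight 1/720
  (U=2, W=0, Z=1, Y=0, V=0, X=0) weight 1/6480
  (U=2, W=0, Z=1, Y=0, V=0, X=1) weight 1/2160
  (U=2, W=0, Z=1, Y=0, V=1, X=0) weight 1/6480
  (U=2, W=0, Z=1, Y=0, V=1, X=1) weight 1/2160
  (U=2, W=1, Z=0, Y=2, V=0, X=0) weight 1/1080
  (U=2, W=2, Z=0, Y=1, V=0, X=0) weight 1/360
  … 182 more
Group by Y:
  weight(Y=0) = 2/45
  weight(Y=1) = 13/45
  weight(Y=2) = 1/20
Total weight = 2/45 + 13/45 + 1/20 = 23/60
P(Y=0 | obs) = 2/45 / 23/60 = 8/69
P(Y=1 | obs) = 13/45 / 23/60 = 52/69
P(Y=2 | obs) = 1/20 / 23/60 = 3/23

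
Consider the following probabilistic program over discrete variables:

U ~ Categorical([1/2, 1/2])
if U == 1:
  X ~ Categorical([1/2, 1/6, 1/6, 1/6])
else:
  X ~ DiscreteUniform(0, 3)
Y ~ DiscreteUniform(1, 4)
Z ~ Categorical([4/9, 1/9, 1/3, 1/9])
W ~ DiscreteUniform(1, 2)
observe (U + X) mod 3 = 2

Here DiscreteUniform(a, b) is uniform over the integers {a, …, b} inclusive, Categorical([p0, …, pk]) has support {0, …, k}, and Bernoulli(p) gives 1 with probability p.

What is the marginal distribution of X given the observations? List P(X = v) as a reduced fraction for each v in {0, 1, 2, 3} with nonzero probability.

P(X=1) = 2/5, P(X=2) = 3/5

Enumerate traces; 64 have nonzero weight after conditioning:
  (U=0, X=2, Y=1, Z=0, W=1) weight 1/144
  (U=0, X=2, Y=1, Z=0, W=2) weight 1/144
  (U=0, X=2, Y=1, Z=1, W=1) weight 1/576
  (U=0, X=2, Y=1, Z=1, W=2) weight 1/576
  (U=0, X=2, Y=1, Z=2, W=1) weight 1/192
  (U=0, X=2, Y=1, Z=2, W=2) weight 1/192
  (U=0, X=2, Y=1, Z=3, W=1) weight 1/576
  (U=0, X=2, Y=1, Z=3, W=2) weight 1/576
  (U=1, X=1, Y=1, Z=0, W=1) weight 1/216
  … 55 more
Group by X:
  weight(X=1) = 1/12
  weight(X=2) = 1/8
Total weight = 1/12 + 1/8 = 5/24
P(X=1 | obs) = 1/12 / 5/24 = 2/5
P(X=2 | obs) = 1/8 / 5/24 = 3/5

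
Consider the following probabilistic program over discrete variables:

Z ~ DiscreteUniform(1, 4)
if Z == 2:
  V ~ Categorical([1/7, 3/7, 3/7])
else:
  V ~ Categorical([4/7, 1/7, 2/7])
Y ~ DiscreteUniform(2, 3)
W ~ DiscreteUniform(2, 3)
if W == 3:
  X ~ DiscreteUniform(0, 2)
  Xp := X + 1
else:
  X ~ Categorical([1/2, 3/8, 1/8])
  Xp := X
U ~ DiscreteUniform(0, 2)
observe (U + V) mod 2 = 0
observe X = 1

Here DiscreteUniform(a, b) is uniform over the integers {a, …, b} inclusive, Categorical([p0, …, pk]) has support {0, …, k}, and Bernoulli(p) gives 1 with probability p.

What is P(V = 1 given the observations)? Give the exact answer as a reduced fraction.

P(V = 1 | obs) = 3/25

Enumerate traces; 80 have nonzero weight after conditioning:
  (Z=1, V=0, Y=2, W=2, X=1, U=0) weight 1/224
  (Z=1, V=0, Y=2, W=2, X=1, U=2) weight 1/224
  (Z=1, V=0, Y=2, W=3, X=1, U=0) weight 1/252
  (Z=1, V=0, Y=2, W=3, X=1, U=2) weight 1/252
  (Z=1, V=0, Y=3, W=2, X=1, U=0) weight 1/224
  (Z=1, V=0, Y=3, W=2, X=1, U=2) weight 1/224
  (Z=1, V=0, Y=3, W=3, X=1, U=0) weight 1/252
  (Z=1, V=0, Y=3, W=3, X=1, U=2) weight 1/252
  (Z=1, V=1, Y=2, W=2, X=1, U=1) weight 1/896
  (Z=1, V=2, Y=2, W=2, X=1, U=0) weight 1/448
  … 70 more
Group by V:
  weight(V=0) = 221/2016
  weight(V=1) = 17/672
  weight(V=2) = 17/224
Total weight = 221/2016 + 17/672 + 17/224 = 425/2016
P(V=0 | obs) = 221/2016 / 425/2016 = 13/25
P(V=1 | obs) = 17/672 / 425/2016 = 3/25
P(V=2 | obs) = 17/224 / 425/2016 = 9/25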